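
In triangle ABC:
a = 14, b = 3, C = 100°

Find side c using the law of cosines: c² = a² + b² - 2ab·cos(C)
c² = 14² + 3² − 2·14·3·cos(100°)
cos(100°) ≈ -0.173648
c² ≈ 196 + 9 − 84·(-0.173648) ≈ 205 + 14.5864 ≈ 219.586
c ≈ √219.586 ≈ 14.8184

c = 14.82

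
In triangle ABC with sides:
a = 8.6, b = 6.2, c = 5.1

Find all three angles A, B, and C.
Law of cosines for each angle (a² = 73.96, b² = 38.44, c² = 26.01):
cos(A) = (b² + c² − a²)/(2bc) = (38.44 + 26.01 − 73.96)/(2·6.2·5.1) = -9.51/63.24 ≈ -0.15038  ⇒  A ≈ 98.6489°
cos(B) = (a² + c² − b²)/(2ac) = (73.96 + 26.01 − 38.44)/(2·8.6·5.1) = 61.53/87.72 ≈ 0.701436  ⇒  B ≈ 45.4576°
cos(C) = (a² + b² − c²)/(2ab) = (73.96 + 38.44 − 26.01)/(2·8.6·6.2) = 86.39/106.64 ≈ 0.810109  ⇒  C ≈ 35.8934°
Check: A + B + C ≈ 180°

A = 98.65°, B = 45.46°, C = 35.89°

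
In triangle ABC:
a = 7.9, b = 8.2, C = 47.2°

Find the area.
Two sides and the included angle (SAS): A = ½·a·b·sin(C) = ½·7.9·8.2·sin(47.2°)
sin(47.2°) ≈ 0.73373
A ≈ ½·64.78·0.73373 = 32.39·0.73373 ≈ 23.7655

Area = 23.77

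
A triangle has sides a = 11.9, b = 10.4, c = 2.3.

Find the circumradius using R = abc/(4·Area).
First find the area with Heron's formula.
s = (11.9 + 10.4 + 2.3)/2 = 12.3
Area = √(s(s−a)(s−b)(s−c)) = √(12.3·0.4·1.9·10) ≈ √93.48 ≈ 9.66851
abc = 11.9·10.4·2.3 = 284.648
R = abc/(4·Area) ≈ 284.648/(4·9.66851) = 284.648/38.674 ≈ 7.36019

R = 7.36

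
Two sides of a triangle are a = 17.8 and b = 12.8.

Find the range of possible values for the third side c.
Triangle inequality: |a − b| < c < a + b
|a − b| = |17.8 − 12.8| = 5
a + b = 17.8 + 12.8 = 30.6

5 < c < 30.6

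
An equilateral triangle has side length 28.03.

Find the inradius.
r = Area/s with s the semi-perimeter.
Area = (√3/4)·28.03² = (√3/4)·785.6809 ≈ 0.433013·785.6809 ≈ 340.21
s = 3·28.03/2 = 42.045
r ≈ 340.21/42.045 ≈ 8.09156
(Equivalently r = side/(2√3) = 28.03/3.4641 ≈ 8.09156.)

r = 8.092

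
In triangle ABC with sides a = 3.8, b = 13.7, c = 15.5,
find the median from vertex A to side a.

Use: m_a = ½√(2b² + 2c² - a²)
m_a = ½√(2·13.7² + 2·15.5² − 3.8²) = ½√(2·187.69 + 2·240.25 − 14.44) = ½√(375.38 + 480.5 − 14.44) = ½√841.44
√841.44 ≈ 29.0076, so m_a ≈ 14.5038

m_a = 14.5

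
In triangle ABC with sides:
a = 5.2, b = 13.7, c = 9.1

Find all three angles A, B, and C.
Law of cosines for each angle (a² = 27.04, b² = 187.69, c² = 82.81):
cos(A) = (b² + c² − a²)/(2bc) = (187.69 + 82.81 − 27.04)/(2·13.7·9.1) = 243.46/249.34 ≈ 0.976418  ⇒  A ≈ 12.4677°
cos(B) = (a² + c² − b²)/(2ac) = (27.04 + 82.81 − 187.69)/(2·5.2·9.1) = -77.84/94.64 ≈ -0.822485  ⇒  B ≈ 145.334°
cos(C) = (a² + b² − c²)/(2ab) = (27.04 + 187.69 − 82.81)/(2·5.2·13.7) = 131.92/142.48 ≈ 0.925884  ⇒  C ≈ 22.1979°
Check: A + B + C ≈ 180°

A = 12.47°, B = 145.3°, C = 22.2°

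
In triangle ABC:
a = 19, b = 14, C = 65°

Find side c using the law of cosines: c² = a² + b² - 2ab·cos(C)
c² = 19² + 14² − 2·19·14·cos(65°)
cos(65°) ≈ 0.422618
c² ≈ 361 + 196 − 532·(0.422618) ≈ 557 − 224.833 ≈ 332.167
c ≈ √332.167 ≈ 18.2255

c = 18.23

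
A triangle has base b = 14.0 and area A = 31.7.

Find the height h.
A = ½·b·h  ⇒  h = 2A/b = 2·31.7/14.0 = 63.4/14.0 ≈ 4.52857

h = 4.529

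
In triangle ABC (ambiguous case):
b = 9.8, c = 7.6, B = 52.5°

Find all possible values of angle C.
b/sin(B) = c/sin(C)  ⇒  sin(C) = c·sin(B)/b = 7.6·sin(52.5°)/9.8
sin(52.5°) ≈ 0.793353
sin(C) ≈ 7.6·0.793353/9.8 ≈ 6.02949/9.8 ≈ 0.615254
Candidate 1: C₁ = arcsin(0.615254) ≈ 37.9704°  →  A = 180° − 52.5° − 37.9704° ≈ 89.5296° > 0, valid
Candidate 2: C₂ = 180° − C₁ ≈ 142.03°  →  A = 180° − 52.5° − 142.03° ≈ -14.5296° ≤ 0, not a valid triangle

C = 37.97° (one solution)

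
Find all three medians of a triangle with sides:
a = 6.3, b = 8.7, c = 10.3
Median formula: m_a = ½√(2b² + 2c² − a²) (and cyclically). a² = 39.69, b² = 75.69, c² = 106.09.
m_a = ½√(2·75.69 + 2·106.09 − 39.69) = ½√323.87 ≈ ½·17.9964 ≈ 8.99819
m_b = ½√(2·39.69 + 2·106.09 − 75.69) = ½√215.87 ≈ ½·14.6925 ≈ 7.34626
m_c = ½√(2·39.69 + 2·75.69 − 106.09) = ½√124.67 ≈ ½·11.1656 ≈ 5.58279

m_a = 8.998, m_b = 7.346, m_c = 5.583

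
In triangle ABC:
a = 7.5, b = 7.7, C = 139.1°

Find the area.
Two sides and the included angle (SAS): A = ½·a·b·sin(C) = ½·7.5·7.7·sin(139.1°)
sin(139.1°) ≈ 0.654741
A ≈ ½·57.75·0.654741 = 28.875·0.654741 ≈ 18.9056

Area = 18.91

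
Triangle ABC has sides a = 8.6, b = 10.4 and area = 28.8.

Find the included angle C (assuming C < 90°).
Area = ½·a·b·sin(C)  ⇒  sin(C) = 2·Area/(a·b) = 2·28.8/(8.6·10.4) = 57.6/89.44 ≈ 0.644007
C = arcsin(0.644007) ≈ 40.0913° (taking the acute solution since C < 90°)

C = 40.09°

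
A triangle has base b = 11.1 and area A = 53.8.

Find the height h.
A = ½·b·h  ⇒  h = 2A/b = 2·53.8/11.1 = 107.6/11.1 ≈ 9.69369

h = 9.694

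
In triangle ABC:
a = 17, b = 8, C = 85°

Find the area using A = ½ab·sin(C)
A = ½·a·b·sin(C) = ½·17·8·sin(85°)
sin(85°) ≈ 0.996195
A ≈ ½·136·0.996195 = 68·0.996195 ≈ 67.7412

Area = 67.74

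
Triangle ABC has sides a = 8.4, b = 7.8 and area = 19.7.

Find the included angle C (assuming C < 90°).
Area = ½·a·b·sin(C)  ⇒  sin(C) = 2·Area/(a·b) = 2·19.7/(8.4·7.8) = 39.4/65.52 ≈ 0.601343
C = arcsin(0.601343) ≈ 36.9662° (taking the acute solution since C < 90°)

C = 36.97°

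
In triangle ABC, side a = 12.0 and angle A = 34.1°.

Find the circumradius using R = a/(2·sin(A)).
R = a/(2·sin(A)) = 12.0/(2·sin(34.1°))
sin(34.1°) ≈ 0.560639
R ≈ 12.0/(2·0.560639) = 12.0/1.12128 ≈ 10.7021

R = 10.7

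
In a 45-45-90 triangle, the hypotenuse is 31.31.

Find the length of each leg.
In a 45-45-90 triangle hypotenuse = leg·√2, so leg = hypotenuse/√2.
Leg = 31.31/√2 ≈ 31.31/1.41421 ≈ 22.1395

Each leg = 22.14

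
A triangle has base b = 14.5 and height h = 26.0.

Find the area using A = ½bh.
A = ½·b·h = ½·14.5·26.0 = ½·377 = 188.5

Area = 188.5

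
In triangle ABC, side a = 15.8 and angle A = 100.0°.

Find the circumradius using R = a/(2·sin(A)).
R = a/(2·sin(A)) = 15.8/(2·sin(100.0°))
sin(100.0°) ≈ 0.984808
R ≈ 15.8/(2·0.984808) = 15.8/1.96962 ≈ 8.02187

R = 8.022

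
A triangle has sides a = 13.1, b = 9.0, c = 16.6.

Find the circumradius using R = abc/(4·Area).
First find the area with Heron's formula.
s = (13.1 + 9.0 + 16.6)/2 = 19.35
Area = √(s(s−a)(s−b)(s−c)) = √(19.35·6.25·10.35·2.75) ≈ √3442.18 ≈ 58.6701
abc = 13.1·9.0·16.6 = 1957.14
R = abc/(4·Area) ≈ 1957.14/(4·58.6701) = 1957.14/234.681 ≈ 8.33959

R = 8.34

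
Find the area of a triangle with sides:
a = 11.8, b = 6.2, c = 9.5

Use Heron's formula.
s = (11.8 + 6.2 + 9.5)/2 = 27.5/2 = 13.75
s − a = 1.95, s − b = 7.55, s − c = 4.25
s(s−a)(s−b)(s−c) = 13.75·1.95·7.55·4.25 ≈ 860.346
Area = √860.346 ≈ 29.3317

Area = 29.33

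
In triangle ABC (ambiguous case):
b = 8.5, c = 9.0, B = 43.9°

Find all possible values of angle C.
b/sin(B) = c/sin(C)  ⇒  sin(C) = c·sin(B)/b = 9.0·sin(43.9°)/8.5
sin(43.9°) ≈ 0.693402
sin(C) ≈ 9.0·0.693402/8.5 ≈ 6.24062/8.5 ≈ 0.73419
Candidate 1: C₁ = arcsin(0.73419) ≈ 47.2388°  →  A = 180° − 43.9° − 47.2388° ≈ 88.8612° > 0, valid
Candidate 2: C₂ = 180° − C₁ ≈ 132.761°  →  A = 180° − 43.9° − 132.761° ≈ 3.33883° > 0, valid

C = 47.24° or C = 132.8° (two solutions)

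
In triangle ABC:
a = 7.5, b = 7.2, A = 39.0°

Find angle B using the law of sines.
a/sin(A) = b/sin(B)  ⇒  sin(B) = b·sin(A)/a = 7.2·sin(39.0°)/7.5
sin(39.0°) ≈ 0.62932
sin(B) ≈ 7.2·0.62932/7.5 ≈ 4.53111/7.5 ≈ 0.604148
B = arcsin(0.604148) ≈ 37.1675°
(Since b ≤ a we need B ≤ A, so the obtuse alternative 180° − 37.1675° ≈ 142.832° is rejected.)

B = 37.17°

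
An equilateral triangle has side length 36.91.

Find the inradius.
r = Area/s with s the semi-perimeter.
Area = (√3/4)·36.91² = (√3/4)·1362.3481 ≈ 0.433013·1362.3481 ≈ 589.914
s = 3·36.91/2 = 55.365
r ≈ 589.914/55.365 ≈ 10.655
(Equivalently r = side/(2√3) = 36.91/3.4641 ≈ 10.655.)

r = 10.65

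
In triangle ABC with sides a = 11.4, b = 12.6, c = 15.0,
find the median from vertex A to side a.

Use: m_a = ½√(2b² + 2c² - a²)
m_a = ½√(2·12.6² + 2·15.0² − 11.4²) = ½√(2·158.76 + 2·225 − 129.96) = ½√(317.52 + 450 − 129.96) = ½√637.56
√637.56 ≈ 25.25, so m_a ≈ 12.625

m_a = 12.62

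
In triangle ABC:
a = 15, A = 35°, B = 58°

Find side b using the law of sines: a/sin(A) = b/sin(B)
a/sin(A) = b/sin(B)  ⇒  b = a·sin(B)/sin(A) = 15·sin(58°)/sin(35°)
sin(58°) ≈ 0.848048, sin(35°) ≈ 0.573576
b ≈ 15·0.848048/0.573576 ≈ 12.7207/0.573576 ≈ 22.1779

b = 22.18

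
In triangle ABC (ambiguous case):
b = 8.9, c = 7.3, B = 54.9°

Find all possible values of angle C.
b/sin(B) = c/sin(C)  ⇒  sin(C) = c·sin(B)/b = 7.3·sin(54.9°)/8.9
sin(54.9°) ≈ 0.81815
sin(C) ≈ 7.3·0.81815/8.9 ≈ 5.97249/8.9 ≈ 0.671067
Candidate 1: C₁ = arcsin(0.671067) ≈ 42.1494°  →  A = 180° − 54.9° − 42.1494° ≈ 82.9506° > 0, valid
Candidate 2: C₂ = 180° − C₁ ≈ 137.851°  →  A = 180° − 54.9° − 137.851° ≈ -12.7506° ≤ 0, not a valid triangle

C = 42.15° (one solution)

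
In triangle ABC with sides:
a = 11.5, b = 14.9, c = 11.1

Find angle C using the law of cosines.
c² = a² + b² − 2ab·cos(C)  ⇒  cos(C) = (a² + b² − c²)/(2ab)
cos(C) = (11.5² + 14.9² − 11.1²)/(2·11.5·14.9) = (132.25 + 222.01 − 123.21)/342.7 = 231.05/342.7 ≈ 0.674205
C = arccos(0.674205) ≈ 47.6076°

C = 47.61°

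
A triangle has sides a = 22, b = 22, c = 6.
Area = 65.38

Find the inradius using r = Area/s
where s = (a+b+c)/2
s = (22 + 22 + 6)/2 = 50/2 = 25
r = Area/s = 65.38/25 ≈ 2.6152

r = 2.615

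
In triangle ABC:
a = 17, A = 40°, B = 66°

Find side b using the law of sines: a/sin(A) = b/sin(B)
a/sin(A) = b/sin(B)  ⇒  b = a·sin(B)/sin(A) = 17·sin(66°)/sin(40°)
sin(66°) ≈ 0.913545, sin(40°) ≈ 0.642788
b ≈ 17·0.913545/0.642788 ≈ 15.5303/0.642788 ≈ 24.1608

b = 24.16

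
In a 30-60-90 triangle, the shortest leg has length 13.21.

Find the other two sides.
In a 30-60-90 triangle the sides are in ratio 1 : √3 : 2 (short leg : long leg : hypotenuse).
Long leg = 13.21·√3 ≈ 13.21·1.73205 ≈ 22.8804
Hypotenuse = 2·13.21 = 26.42

Long leg = 13.21√3 = 22.88, Hypotenuse = 26.42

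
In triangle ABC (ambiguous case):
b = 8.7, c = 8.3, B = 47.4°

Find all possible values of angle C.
b/sin(B) = c/sin(C)  ⇒  sin(C) = c·sin(B)/b = 8.3·sin(47.4°)/8.7
sin(47.4°) ≈ 0.736097
sin(C) ≈ 8.3·0.736097/8.7 ≈ 6.10961/8.7 ≈ 0.702254
Candidate 1: C₁ = arcsin(0.702254) ≈ 44.6081°  →  A = 180° − 47.4° − 44.6081° ≈ 87.9919° > 0, valid
Candidate 2: C₂ = 180° − C₁ ≈ 135.392°  →  A = 180° − 47.4° − 135.392° ≈ -2.7919° ≤ 0, not a valid triangle

C = 44.61° (one solution)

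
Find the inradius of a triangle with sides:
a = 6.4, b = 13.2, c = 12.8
r = Area/s where s is the semi-perimeter.
s = (6.4 + 13.2 + 12.8)/2 = 32.4/2 = 16.2
Area = √(s(s−a)(s−b)(s−c)) = √(16.2·9.8·3·3.4) ≈ √1619.35 ≈ 40.2412
r ≈ 40.2412/16.2 ≈ 2.48402

r = 2.484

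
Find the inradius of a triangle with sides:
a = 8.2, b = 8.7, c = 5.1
r = Area/s where s is the semi-perimeter.
s = (8.2 + 8.7 + 5.1)/2 = 22/2 = 11
Area = √(s(s−a)(s−b)(s−c)) = √(11·2.8·2.3·5.9) ≈ √417.956 ≈ 20.444
r ≈ 20.444/11 ≈ 1.85854

r = 1.859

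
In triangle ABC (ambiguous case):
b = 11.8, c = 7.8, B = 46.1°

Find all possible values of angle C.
b/sin(B) = c/sin(C)  ⇒  sin(C) = c·sin(B)/b = 7.8·sin(46.1°)/11.8
sin(46.1°) ≈ 0.720551
sin(C) ≈ 7.8·0.720551/11.8 ≈ 5.6203/11.8 ≈ 0.476296
Candidate 1: C₁ = arcsin(0.476296) ≈ 28.4438°  →  A = 180° − 46.1° − 28.4438° ≈ 105.456° > 0, valid
Candidate 2: C₂ = 180° − C₁ ≈ 151.556°  →  A = 180° − 46.1° − 151.556° ≈ -17.6562° ≤ 0, not a valid triangle

C = 28.44° (one solution)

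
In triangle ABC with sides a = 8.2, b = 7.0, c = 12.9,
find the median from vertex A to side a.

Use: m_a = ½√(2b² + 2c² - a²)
m_a = ½√(2·7.0² + 2·12.9² − 8.2²) = ½√(2·49 + 2·166.41 − 67.24) = ½√(98 + 332.82 − 67.24) = ½√363.58
√363.58 ≈ 19.0678, so m_a ≈ 9.53389

m_a = 9.534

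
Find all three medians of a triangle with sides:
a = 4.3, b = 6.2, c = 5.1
Median formula: m_a = ½√(2b² + 2c² − a²) (and cyclically). a² = 18.49, b² = 38.44, c² = 26.01.
m_a = ½√(2·38.44 + 2·26.01 − 18.49) = ½√110.41 ≈ ½·10.5076 ≈ 5.25381
m_b = ½√(2·18.49 + 2·26.01 − 38.44) = ½√50.56 ≈ ½·7.11056 ≈ 3.55528
m_c = ½√(2·18.49 + 2·38.44 − 26.01) = ½√87.85 ≈ ½·9.37283 ≈ 4.68642

m_a = 5.254, m_b = 3.555, m_c = 4.686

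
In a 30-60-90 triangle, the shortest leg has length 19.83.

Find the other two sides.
In a 30-60-90 triangle the sides are in ratio 1 : √3 : 2 (short leg : long leg : hypotenuse).
Long leg = 19.83·√3 ≈ 19.83·1.73205 ≈ 34.3466
Hypotenuse = 2·19.83 = 39.66

Long leg = 19.83√3 = 34.35, Hypotenuse = 39.66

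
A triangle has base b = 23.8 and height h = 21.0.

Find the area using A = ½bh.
A = ½·b·h = ½·23.8·21.0 = ½·499.8 = 249.9

Area = 249.9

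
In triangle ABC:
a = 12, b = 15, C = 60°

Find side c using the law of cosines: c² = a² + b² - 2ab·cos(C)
c² = 12² + 15² − 2·12·15·cos(60°)
cos(60°) ≈ 0.5
c² ≈ 144 + 225 − 360·(0.5) ≈ 369 − 180 ≈ 189
c ≈ √189 ≈ 13.7477

c = 13.75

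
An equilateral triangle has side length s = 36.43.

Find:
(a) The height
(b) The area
(a) The height splits the triangle into two 30-60-90 halves: h = s·√3/2 = 36.43·1.73205/2 ≈ 63.0986/2 ≈ 31.5493
(b) Area = (√3/4)·s² = (√3/4)·36.43² = (√3/4)·1327.1449 ≈ 0.433013·1327.1449 ≈ 574.671

Height = 31.55, Area = 574.7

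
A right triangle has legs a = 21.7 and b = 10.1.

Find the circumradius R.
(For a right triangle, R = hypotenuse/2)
Hypotenuse c = √(a² + b²) = √(470.89 + 102.01) = √572.9 ≈ 23.9353
R = c/2 ≈ 23.9353/2 ≈ 11.9677

R = 11.97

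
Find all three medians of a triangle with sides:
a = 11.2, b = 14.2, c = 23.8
Median formula: m_a = ½√(2b² + 2c² − a²) (and cyclically). a² = 125.44, b² = 201.64, c² = 566.44.
m_a = ½√(2·201.64 + 2·566.44 − 125.44) = ½√1410.72 ≈ ½·37.5596 ≈ 18.7798
m_b = ½√(2·125.44 + 2·566.44 − 201.64) = ½√1182.12 ≈ ½·34.382 ≈ 17.191
m_c = ½√(2·125.44 + 2·201.64 − 566.44) = ½√87.72 ≈ ½·9.3659 ≈ 4.68295

m_a = 18.78, m_b = 17.19, m_c = 4.683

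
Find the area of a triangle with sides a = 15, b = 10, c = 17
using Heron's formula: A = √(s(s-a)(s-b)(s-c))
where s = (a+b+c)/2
s = (15 + 10 + 17)/2 = 42/2 = 21
s − a = 6, s − b = 11, s − c = 4
s(s−a)(s−b)(s−c) = 21·6·11·4 = 5544
Area = √5544 ≈ 74.458

s = 21.0, Area = 74.46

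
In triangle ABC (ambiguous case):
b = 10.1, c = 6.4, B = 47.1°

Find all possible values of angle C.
b/sin(B) = c/sin(C)  ⇒  sin(C) = c·sin(B)/b = 6.4·sin(47.1°)/10.1
sin(47.1°) ≈ 0.732543
sin(C) ≈ 6.4·0.732543/10.1 ≈ 4.68827/10.1 ≈ 0.464186
Candidate 1: C₁ = arcsin(0.464186) ≈ 27.6575°  →  A = 180° − 47.1° − 27.6575° ≈ 105.242° > 0, valid
Candidate 2: C₂ = 180° − C₁ ≈ 152.342°  →  A = 180° − 47.1° − 152.342° ≈ -19.4425° ≤ 0, not a valid triangle

C = 27.66° (one solution)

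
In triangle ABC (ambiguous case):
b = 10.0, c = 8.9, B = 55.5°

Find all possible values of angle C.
b/sin(B) = c/sin(C)  ⇒  sin(C) = c·sin(B)/b = 8.9·sin(55.5°)/10.0
sin(55.5°) ≈ 0.824126
sin(C) ≈ 8.9·0.824126/10.0 ≈ 7.33472/10.0 ≈ 0.733472
Candidate 1: C₁ = arcsin(0.733472) ≈ 47.1783°  →  A = 180° − 55.5° − 47.1783° ≈ 77.3217° > 0, valid
Candidate 2: C₂ = 180° − C₁ ≈ 132.822°  →  A = 180° − 55.5° − 132.822° ≈ -8.3217° ≤ 0, not a valid triangle

C = 47.18° (one solution)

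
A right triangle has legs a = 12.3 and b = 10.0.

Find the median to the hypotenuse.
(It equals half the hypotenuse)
Hypotenuse c = √(a² + b²) = √(151.29 + 100) = √251.29 ≈ 15.8521
Median to hypotenuse = c/2 ≈ 15.8521/2 ≈ 7.92606

Median = 7.926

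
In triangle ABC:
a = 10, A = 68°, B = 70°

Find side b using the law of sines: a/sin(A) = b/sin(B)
a/sin(A) = b/sin(B)  ⇒  b = a·sin(B)/sin(A) = 10·sin(70°)/sin(68°)
sin(70°) ≈ 0.939693, sin(68°) ≈ 0.927184
b ≈ 10·0.939693/0.927184 ≈ 9.39693/0.927184 ≈ 10.1349

b = 10.13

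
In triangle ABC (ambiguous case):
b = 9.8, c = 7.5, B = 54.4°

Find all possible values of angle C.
b/sin(B) = c/sin(C)  ⇒  sin(C) = c·sin(B)/b = 7.5·sin(54.4°)/9.8
sin(54.4°) ≈ 0.813101
sin(C) ≈ 7.5·0.813101/9.8 ≈ 6.09826/9.8 ≈ 0.622271
Candidate 1: C₁ = arcsin(0.622271) ≈ 38.4822°  →  A = 180° − 54.4° − 38.4822° ≈ 87.1178° > 0, valid
Candidate 2: C₂ = 180° − C₁ ≈ 141.518°  →  A = 180° − 54.4° − 141.518° ≈ -15.9178° ≤ 0, not a valid triangle

C = 38.48° (one solution)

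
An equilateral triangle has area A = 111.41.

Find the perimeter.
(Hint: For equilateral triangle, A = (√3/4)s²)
A = (√3/4)s²  ⇒  s² = 4A/√3 = 4·111.41/√3 = 445.64/1.73205 ≈ 257.29
s ≈ √257.29 ≈ 16.0403
Perimeter = 3s ≈ 3·16.0403 ≈ 48.1208

Perimeter = 48.12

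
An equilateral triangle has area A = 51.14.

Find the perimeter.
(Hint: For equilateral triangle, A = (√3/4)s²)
A = (√3/4)s²  ⇒  s² = 4A/√3 = 4·51.14/√3 = 204.56/1.73205 ≈ 118.103
s ≈ √118.103 ≈ 10.8675
Perimeter = 3s ≈ 3·10.8675 ≈ 32.6025

Perimeter = 32.6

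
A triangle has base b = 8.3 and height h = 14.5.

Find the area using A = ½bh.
A = ½·b·h = ½·8.3·14.5 = ½·120.35 = 60.175

Area = 60.175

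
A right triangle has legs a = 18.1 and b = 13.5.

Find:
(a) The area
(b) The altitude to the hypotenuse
(a) The legs are perpendicular, so Area = ½·a·b = ½·18.1·13.5 = ½·244.35 = 122.175
(b) Hypotenuse c = √(a² + b²) = √(327.61 + 182.25) = √509.86 ≈ 22.5801
    Area = ½·c·h_c  ⇒  h_c = 2·Area/c = 244.35/22.5801 ≈ 10.8215

Area = 122.175, h_c = 10.82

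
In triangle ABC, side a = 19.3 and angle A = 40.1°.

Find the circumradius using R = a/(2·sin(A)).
R = a/(2·sin(A)) = 19.3/(2·sin(40.1°))
sin(40.1°) ≈ 0.644124
R ≈ 19.3/(2·0.644124) = 19.3/1.28825 ≈ 14.9816

R = 14.98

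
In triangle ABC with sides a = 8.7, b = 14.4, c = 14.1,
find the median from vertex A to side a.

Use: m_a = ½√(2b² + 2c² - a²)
m_a = ½√(2·14.4² + 2·14.1² − 8.7²) = ½√(2·207.36 + 2·198.81 − 75.69) = ½√(414.72 + 397.62 − 75.69) = ½√736.65
√736.65 ≈ 27.1413, so m_a ≈ 13.5706

m_a = 13.57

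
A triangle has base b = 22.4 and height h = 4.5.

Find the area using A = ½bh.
A = ½·b·h = ½·22.4·4.5 = ½·100.8 = 50.4

Area = 50.4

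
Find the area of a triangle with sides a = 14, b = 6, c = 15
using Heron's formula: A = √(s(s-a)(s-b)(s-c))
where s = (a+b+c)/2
s = (14 + 6 + 15)/2 = 35/2 = 17.5
s − a = 3.5, s − b = 11.5, s − c = 2.5
s(s−a)(s−b)(s−c) = 17.5·3.5·11.5·2.5 = 1760.9375
Area = √1760.9375 ≈ 41.9635

s = 17.5, Area = 41.96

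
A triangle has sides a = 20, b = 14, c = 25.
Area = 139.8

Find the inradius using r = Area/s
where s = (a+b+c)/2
s = (20 + 14 + 25)/2 = 59/2 = 29.5
r = Area/s = 139.8/29.5 ≈ 4.73898

r = 4.739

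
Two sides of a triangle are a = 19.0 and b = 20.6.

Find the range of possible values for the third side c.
Triangle inequality: |a − b| < c < a + b
|a − b| = |19.0 − 20.6| = 1.6
a + b = 19.0 + 20.6 = 39.6

1.6 < c < 39.6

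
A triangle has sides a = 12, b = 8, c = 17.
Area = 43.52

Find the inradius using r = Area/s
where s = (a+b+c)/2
s = (12 + 8 + 17)/2 = 37/2 = 18.5
r = Area/s = 43.52/18.5 ≈ 2.35243

r = 2.352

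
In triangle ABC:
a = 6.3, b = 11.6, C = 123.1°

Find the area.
Two sides and the included angle (SAS): A = ½·a·b·sin(C) = ½·6.3·11.6·sin(123.1°)
sin(123.1°) ≈ 0.837719
A ≈ ½·73.08·0.837719 = 36.54·0.837719 ≈ 30.6102

Area = 30.61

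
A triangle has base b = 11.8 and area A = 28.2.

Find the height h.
A = ½·b·h  ⇒  h = 2A/b = 2·28.2/11.8 = 56.4/11.8 ≈ 4.77966

h = 4.78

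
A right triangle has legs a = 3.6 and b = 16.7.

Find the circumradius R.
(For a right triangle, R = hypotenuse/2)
Hypotenuse c = √(a² + b²) = √(12.96 + 278.89) = √291.85 ≈ 17.0836
R = c/2 ≈ 17.0836/2 ≈ 8.54181

R = 8.542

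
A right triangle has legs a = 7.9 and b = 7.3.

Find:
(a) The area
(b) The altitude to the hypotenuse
(a) The legs are perpendicular, so Area = ½·a·b = ½·7.9·7.3 = ½·57.67 = 28.835
(b) Hypotenuse c = √(a² + b²) = √(62.41 + 53.29) = √115.7 ≈ 10.7564
    Area = ½·c·h_c  ⇒  h_c = 2·Area/c = 57.67/10.7564 ≈ 5.36146

Area = 28.835, h_c = 5.361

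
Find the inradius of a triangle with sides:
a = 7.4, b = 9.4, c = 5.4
r = Area/s where s is the semi-perimeter.
s = (7.4 + 9.4 + 5.4)/2 = 22.2/2 = 11.1
Area = √(s(s−a)(s−b)(s−c)) = √(11.1·3.7·1.7·5.7) ≈ √397.968 ≈ 19.9491
r ≈ 19.9491/11.1 ≈ 1.79722

r = 1.797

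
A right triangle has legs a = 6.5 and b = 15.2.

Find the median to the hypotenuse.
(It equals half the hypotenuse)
Hypotenuse c = √(a² + b²) = √(42.25 + 231.04) = √273.29 ≈ 16.5315
Median to hypotenuse = c/2 ≈ 16.5315/2 ≈ 8.26574

Median = 8.266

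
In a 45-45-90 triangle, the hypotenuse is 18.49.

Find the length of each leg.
In a 45-45-90 triangle hypotenuse = leg·√2, so leg = hypotenuse/√2.
Leg = 18.49/√2 ≈ 18.49/1.41421 ≈ 13.0744

Each leg = 13.07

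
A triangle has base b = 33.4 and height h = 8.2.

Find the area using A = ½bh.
A = ½·b·h = ½·33.4·8.2 = ½·273.88 = 136.94

Area = 136.94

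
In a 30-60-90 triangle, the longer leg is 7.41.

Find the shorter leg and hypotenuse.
In a 30-60-90 triangle the sides are in ratio 1 : √3 : 2, so short leg = long leg/√3 and hypotenuse = 2·(short leg).
Short leg = 7.41/√3 ≈ 7.41/1.73205 ≈ 4.27817
Hypotenuse = 2·4.27817 ≈ 8.55633

Short leg = 4.278, Hypotenuse = 8.556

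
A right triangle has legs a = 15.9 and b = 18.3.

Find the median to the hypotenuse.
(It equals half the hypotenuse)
Hypotenuse c = √(a² + b²) = √(252.81 + 334.89) = √587.7 ≈ 24.2425
Median to hypotenuse = c/2 ≈ 24.2425/2 ≈ 12.1213

Median = 12.12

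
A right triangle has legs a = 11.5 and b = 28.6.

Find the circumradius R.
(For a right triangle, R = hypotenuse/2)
Hypotenuse c = √(a² + b²) = √(132.25 + 817.96) = √950.21 ≈ 30.8255
R = c/2 ≈ 30.8255/2 ≈ 15.4127

R = 15.41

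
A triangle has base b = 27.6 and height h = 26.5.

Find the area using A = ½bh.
A = ½·b·h = ½·27.6·26.5 = ½·731.4 = 365.7

Area = 365.7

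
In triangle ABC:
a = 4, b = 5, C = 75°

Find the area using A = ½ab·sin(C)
A = ½·a·b·sin(C) = ½·4·5·sin(75°)
sin(75°) ≈ 0.965926
A ≈ ½·20·0.965926 = 10·0.965926 ≈ 9.65926

Area = 9.659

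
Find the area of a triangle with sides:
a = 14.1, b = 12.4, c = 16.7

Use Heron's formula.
s = (14.1 + 12.4 + 16.7)/2 = 43.2/2 = 21.6
s − a = 7.5, s − b = 9.2, s − c = 4.9
s(s−a)(s−b)(s−c) = 21.6·7.5·9.2·4.9 ≈ 7302.96
Area = √7302.96 ≈ 85.4574

Area = 85.46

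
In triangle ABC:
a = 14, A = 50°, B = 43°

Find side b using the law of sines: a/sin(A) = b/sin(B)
a/sin(A) = b/sin(B)  ⇒  b = a·sin(B)/sin(A) = 14·sin(43°)/sin(50°)
sin(43°) ≈ 0.681998, sin(50°) ≈ 0.766044
b ≈ 14·0.681998/0.766044 ≈ 9.54798/0.766044 ≈ 12.464

b = 12.46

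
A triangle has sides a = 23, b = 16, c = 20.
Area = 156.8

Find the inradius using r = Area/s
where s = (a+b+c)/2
s = (23 + 16 + 20)/2 = 59/2 = 29.5
r = Area/s = 156.8/29.5 ≈ 5.31525

r = 5.315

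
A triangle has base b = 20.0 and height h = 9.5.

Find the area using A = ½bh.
A = ½·b·h = ½·20.0·9.5 = ½·190 = 95

Area = 95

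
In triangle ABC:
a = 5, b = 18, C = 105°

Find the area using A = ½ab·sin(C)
A = ½·a·b·sin(C) = ½·5·18·sin(105°)
sin(105°) ≈ 0.965926
A ≈ ½·90·0.965926 = 45·0.965926 ≈ 43.4667

Area = 43.47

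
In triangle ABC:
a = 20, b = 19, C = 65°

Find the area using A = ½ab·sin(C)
A = ½·a·b·sin(C) = ½·20·19·sin(65°)
sin(65°) ≈ 0.906308
A ≈ ½·380·0.906308 = 190·0.906308 ≈ 172.198

Area = 172.2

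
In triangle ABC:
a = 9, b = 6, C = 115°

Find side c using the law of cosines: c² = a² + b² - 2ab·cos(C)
c² = 9² + 6² − 2·9·6·cos(115°)
cos(115°) ≈ -0.422618
c² ≈ 81 + 36 − 108·(-0.422618) ≈ 117 + 45.6428 ≈ 162.643
c ≈ √162.643 ≈ 12.7531

c = 12.75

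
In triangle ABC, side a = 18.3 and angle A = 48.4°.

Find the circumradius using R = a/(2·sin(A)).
R = a/(2·sin(A)) = 18.3/(2·sin(48.4°))
sin(48.4°) ≈ 0.747798
R ≈ 18.3/(2·0.747798) = 18.3/1.4956 ≈ 12.2359

R = 12.24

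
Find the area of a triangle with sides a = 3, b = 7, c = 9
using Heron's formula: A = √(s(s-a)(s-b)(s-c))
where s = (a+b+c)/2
s = (3 + 7 + 9)/2 = 19/2 = 9.5
s − a = 6.5, s − b = 2.5, s − c = 0.5
s(s−a)(s−b)(s−c) = 9.5·6.5·2.5·0.5 = 77.1875
Area = √77.1875 ≈ 8.78564

s = 9.5, Area = 8.786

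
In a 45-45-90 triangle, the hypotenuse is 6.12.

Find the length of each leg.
In a 45-45-90 triangle hypotenuse = leg·√2, so leg = hypotenuse/√2.
Leg = 6.12/√2 ≈ 6.12/1.41421 ≈ 4.32749

Each leg = 4.327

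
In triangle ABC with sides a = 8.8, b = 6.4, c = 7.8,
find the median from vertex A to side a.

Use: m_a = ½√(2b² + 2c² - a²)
m_a = ½√(2·6.4² + 2·7.8² − 8.8²) = ½√(2·40.96 + 2·60.84 − 77.44) = ½√(81.92 + 121.68 − 77.44) = ½√126.16
√126.16 ≈ 11.2321, so m_a ≈ 5.61605

m_a = 5.616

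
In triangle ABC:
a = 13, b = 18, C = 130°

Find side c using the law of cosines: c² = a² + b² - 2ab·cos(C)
c² = 13² + 18² − 2·13·18·cos(130°)
cos(130°) ≈ -0.642788
c² ≈ 169 + 324 − 468·(-0.642788) ≈ 493 + 300.825 ≈ 793.825
c ≈ √793.825 ≈ 28.1749

c = 28.17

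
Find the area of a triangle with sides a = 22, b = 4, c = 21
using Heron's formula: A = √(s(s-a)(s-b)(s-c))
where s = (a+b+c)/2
s = (22 + 4 + 21)/2 = 47/2 = 23.5
s − a = 1.5, s − b = 19.5, s − c = 2.5
s(s−a)(s−b)(s−c) = 23.5·1.5·19.5·2.5 = 1718.4375
Area = √1718.4375 ≈ 41.454

s = 23.5, Area = 41.45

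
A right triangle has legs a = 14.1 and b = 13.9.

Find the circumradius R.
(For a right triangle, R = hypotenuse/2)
Hypotenuse c = √(a² + b²) = √(198.81 + 193.21) = √392.02 ≈ 19.7995
R = c/2 ≈ 19.7995/2 ≈ 9.89975

R = 9.9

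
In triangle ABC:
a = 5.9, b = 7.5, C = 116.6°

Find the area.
Two sides and the included angle (SAS): A = ½·a·b·sin(C) = ½·5.9·7.5·sin(116.6°)
sin(116.6°) ≈ 0.894154
A ≈ ½·44.25·0.894154 = 22.125·0.894154 ≈ 19.7832

Area = 19.78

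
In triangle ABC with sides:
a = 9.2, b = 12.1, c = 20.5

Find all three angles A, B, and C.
Law of cosines for each angle (a² = 84.64, b² = 146.41, c² = 420.25):
cos(A) = (b² + c² − a²)/(2bc) = (146.41 + 420.25 − 84.64)/(2·12.1·20.5) = 482.02/496.1 ≈ 0.971619  ⇒  A ≈ 13.6832°
cos(B) = (a² + c² − b²)/(2ac) = (84.64 + 420.25 − 146.41)/(2·9.2·20.5) = 358.48/377.2 ≈ 0.950371  ⇒  B ≈ 18.1266°
cos(C) = (a² + b² − c²)/(2ab) = (84.64 + 146.41 − 420.25)/(2·9.2·12.1) = -189.2/222.64 ≈ -0.849802  ⇒  C ≈ 148.19°
Check: A + B + C ≈ 180°

A = 13.68°, B = 18.13°, C = 148.2°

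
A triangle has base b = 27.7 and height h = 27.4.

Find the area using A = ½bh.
A = ½·b·h = ½·27.7·27.4 = ½·758.98 = 379.49

Area = 379.49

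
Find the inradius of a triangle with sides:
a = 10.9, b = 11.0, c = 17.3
r = Area/s where s is the semi-perimeter.
s = (10.9 + 11.0 + 17.3)/2 = 39.2/2 = 19.6
Area = √(s(s−a)(s−b)(s−c)) = √(19.6·8.7·8.6·2.3) ≈ √3372.89 ≈ 58.0765
r ≈ 58.0765/19.6 ≈ 2.96309

r = 2.963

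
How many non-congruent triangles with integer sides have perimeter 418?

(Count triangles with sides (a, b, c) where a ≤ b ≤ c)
Let a ≤ b ≤ c with a + b + c = 418. The only binding inequality is a + b > c, i.e. 418 − c > c, so c < 418/2; and c ≥ 418/3 since c is the largest side.
So 140 ≤ c ≤ 208. For each c, b runs from ⌈(418 − c)/2⌉ up to c (then a = 418 − b − c satisfies 1 ≤ a ≤ b automatically), giving c − ⌈(418 − c)/2⌉ + 1 choices.
Summing over c: 2 + 3 + 5 + 6 + … + 102 + 104  (69 terms, c = 140, …, 208) = 3640
Check (closed form: nearest integer to p²/48 for even p, (p+3)²/48 for odd p): 418²/48 = 174724/48 ≈ 3640.08 → 3640

3640 triangles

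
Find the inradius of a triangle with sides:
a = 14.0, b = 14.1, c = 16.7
r = Area/s where s is the semi-perimeter.
s = (14.0 + 14.1 + 16.7)/2 = 44.8/2 = 22.4
Area = √(s(s−a)(s−b)(s−c)) = √(22.4·8.4·8.3·5.7) ≈ √8901.85 ≈ 94.3496
r ≈ 94.3496/22.4 ≈ 4.21204

r = 4.212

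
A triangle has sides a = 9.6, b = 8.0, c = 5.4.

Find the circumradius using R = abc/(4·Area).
First find the area with Heron's formula.
s = (9.6 + 8.0 + 5.4)/2 = 11.5
Area = √(s(s−a)(s−b)(s−c)) = √(11.5·1.9·3.5·6.1) ≈ √466.498 ≈ 21.5986
abc = 9.6·8.0·5.4 = 414.72
R = abc/(4·Area) ≈ 414.72/(4·21.5986) = 414.72/86.3942 ≈ 4.80032

R = 4.8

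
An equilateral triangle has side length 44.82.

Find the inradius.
r = Area/s with s the semi-perimeter.
Area = (√3/4)·44.82² = (√3/4)·2008.8324 ≈ 0.433013·2008.8324 ≈ 869.85
s = 3·44.82/2 = 67.23
r ≈ 869.85/67.23 ≈ 12.9384
(Equivalently r = side/(2√3) = 44.82/3.4641 ≈ 12.9384.)

r = 12.94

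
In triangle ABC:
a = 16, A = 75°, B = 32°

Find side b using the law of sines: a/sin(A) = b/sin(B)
a/sin(A) = b/sin(B)  ⇒  b = a·sin(B)/sin(A) = 16·sin(32°)/sin(75°)
sin(32°) ≈ 0.529919, sin(75°) ≈ 0.965926
b ≈ 16·0.529919/0.965926 ≈ 8.47871/0.965926 ≈ 8.7778

b = 8.778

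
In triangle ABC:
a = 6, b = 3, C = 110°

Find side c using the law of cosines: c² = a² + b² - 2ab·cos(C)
c² = 6² + 3² − 2·6·3·cos(110°)
cos(110°) ≈ -0.34202
c² ≈ 36 + 9 − 36·(-0.34202) ≈ 45 + 12.3127 ≈ 57.3127
c ≈ √57.3127 ≈ 7.57052

c = 7.571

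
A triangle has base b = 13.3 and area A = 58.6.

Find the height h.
A = ½·b·h  ⇒  h = 2A/b = 2·58.6/13.3 = 117.2/13.3 ≈ 8.81203

h = 8.812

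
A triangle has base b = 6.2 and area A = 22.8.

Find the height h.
A = ½·b·h  ⇒  h = 2A/b = 2·22.8/6.2 = 45.6/6.2 ≈ 7.35484

h = 7.355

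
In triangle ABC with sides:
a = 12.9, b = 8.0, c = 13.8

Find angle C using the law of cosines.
c² = a² + b² − 2ab·cos(C)  ⇒  cos(C) = (a² + b² − c²)/(2ab)
cos(C) = (12.9² + 8.0² − 13.8²)/(2·12.9·8.0) = (166.41 + 64 − 190.44)/206.4 = 39.97/206.4 ≈ 0.193653
C = arccos(0.193653) ≈ 78.8339°

C = 78.83°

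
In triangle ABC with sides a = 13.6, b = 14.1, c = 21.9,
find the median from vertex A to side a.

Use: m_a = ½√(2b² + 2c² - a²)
m_a = ½√(2·14.1² + 2·21.9² − 13.6²) = ½√(2·198.81 + 2·479.61 − 184.96) = ½√(397.62 + 959.22 − 184.96) = ½√1171.88
√1171.88 ≈ 34.2327, so m_a ≈ 17.1164

m_a = 17.12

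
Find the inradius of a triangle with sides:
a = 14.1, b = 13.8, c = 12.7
r = Area/s where s is the semi-perimeter.
s = (14.1 + 13.8 + 12.7)/2 = 40.6/2 = 20.3
Area = √(s(s−a)(s−b)(s−c)) = √(20.3·6.2·6.5·7.6) ≈ √6217.48 ≈ 78.851
r ≈ 78.851/20.3 ≈ 3.88429

r = 3.884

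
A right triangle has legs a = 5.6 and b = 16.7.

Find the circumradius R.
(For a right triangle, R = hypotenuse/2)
Hypotenuse c = √(a² + b²) = √(31.36 + 278.89) = √310.25 ≈ 17.6139
R = c/2 ≈ 17.6139/2 ≈ 8.80696

R = 8.807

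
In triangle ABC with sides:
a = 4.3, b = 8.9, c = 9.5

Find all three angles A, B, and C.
Law of cosines for each angle (a² = 18.49, b² = 79.21, c² = 90.25):
cos(A) = (b² + c² − a²)/(2bc) = (79.21 + 90.25 − 18.49)/(2·8.9·9.5) = 150.97/169.1 ≈ 0.892785  ⇒  A ≈ 26.7746°
cos(B) = (a² + c² − b²)/(2ac) = (18.49 + 90.25 − 79.21)/(2·4.3·9.5) = 29.53/81.7 ≈ 0.361444  ⇒  B ≈ 68.8111°
cos(C) = (a² + b² − c²)/(2ab) = (18.49 + 79.21 − 90.25)/(2·4.3·8.9) = 7.45/76.54 ≈ 0.0973347  ⇒  C ≈ 84.4143°
Check: A + B + C ≈ 180°

A = 26.77°, B = 68.81°, C = 84.41°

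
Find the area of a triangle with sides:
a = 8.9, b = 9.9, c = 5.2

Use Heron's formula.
s = (8.9 + 9.9 + 5.2)/2 = 24/2 = 12
s − a = 3.1, s − b = 2.1, s − c = 6.8
s(s−a)(s−b)(s−c) = 12·3.1·2.1·6.8 ≈ 531.216
Area = √531.216 ≈ 23.0481

Area = 23.05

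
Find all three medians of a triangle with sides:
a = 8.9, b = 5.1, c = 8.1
Median formula: m_a = ½√(2b² + 2c² − a²) (and cyclically). a² = 79.21, b² = 26.01, c² = 65.61.
m_a = ½√(2·26.01 + 2·65.61 − 79.21) = ½√104.03 ≈ ½·10.1995 ≈ 5.09975
m_b = ½√(2·79.21 + 2·65.61 − 26.01) = ½√263.63 ≈ ½·16.2367 ≈ 8.11834
m_c = ½√(2·79.21 + 2·26.01 − 65.61) = ½√144.83 ≈ ½·12.0345 ≈ 6.01727

m_a = 5.1, m_b = 8.118, m_c = 6.017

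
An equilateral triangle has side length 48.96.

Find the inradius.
r = Area/s with s the semi-perimeter.
Area = (√3/4)·48.96² = (√3/4)·2397.0816 ≈ 0.433013·2397.0816 ≈ 1037.97
s = 3·48.96/2 = 73.44
r ≈ 1037.97/73.44 ≈ 14.1335
(Equivalently r = side/(2√3) = 48.96/3.4641 ≈ 14.1335.)

r = 14.13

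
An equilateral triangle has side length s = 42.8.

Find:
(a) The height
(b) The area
(a) The height splits the triangle into two 30-60-90 halves: h = s·√3/2 = 42.8·1.73205/2 ≈ 74.1318/2 ≈ 37.0659
(b) Area = (√3/4)·s² = (√3/4)·42.8² = (√3/4)·1831.84 ≈ 0.433013·1831.84 ≈ 793.21

Height = 37.07, Area = 793.2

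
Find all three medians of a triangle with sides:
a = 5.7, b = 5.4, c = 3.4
Median formula: m_a = ½√(2b² + 2c² − a²) (and cyclically). a² = 32.49, b² = 29.16, c² = 11.56.
m_a = ½√(2·29.16 + 2·11.56 − 32.49) = ½√48.95 ≈ ½·6.99643 ≈ 3.49821
m_b = ½√(2·32.49 + 2·11.56 − 29.16) = ½√58.94 ≈ ½·7.67724 ≈ 3.83862
m_c = ½√(2·32.49 + 2·29.16 − 11.56) = ½√111.74 ≈ ½·10.5707 ≈ 5.28536

m_a = 3.498, m_b = 3.839, m_c = 5.285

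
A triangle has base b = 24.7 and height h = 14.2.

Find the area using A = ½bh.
A = ½·b·h = ½·24.7·14.2 = ½·350.74 = 175.37

Area = 175.37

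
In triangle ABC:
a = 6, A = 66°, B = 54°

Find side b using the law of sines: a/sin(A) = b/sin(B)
a/sin(A) = b/sin(B)  ⇒  b = a·sin(B)/sin(A) = 6·sin(54°)/sin(66°)
sin(54°) ≈ 0.809017, sin(66°) ≈ 0.913545
b ≈ 6·0.809017/0.913545 ≈ 4.8541/0.913545 ≈ 5.31348

b = 5.313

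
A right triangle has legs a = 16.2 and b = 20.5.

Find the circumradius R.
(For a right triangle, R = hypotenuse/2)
Hypotenuse c = √(a² + b²) = √(262.44 + 420.25) = √682.69 ≈ 26.1283
R = c/2 ≈ 26.1283/2 ≈ 13.0642

R = 13.06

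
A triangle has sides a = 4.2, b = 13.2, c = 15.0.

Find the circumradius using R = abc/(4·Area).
First find the area with Heron's formula.
s = (4.2 + 13.2 + 15.0)/2 = 16.2
Area = √(s(s−a)(s−b)(s−c)) = √(16.2·12·3·1.2) ≈ √699.84 ≈ 26.4545
abc = 4.2·13.2·15.0 = 831.6
R = abc/(4·Area) ≈ 831.6/(4·26.4545) = 831.6/105.818 ≈ 7.85878

R = 7.859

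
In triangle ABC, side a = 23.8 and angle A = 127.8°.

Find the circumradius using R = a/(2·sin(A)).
R = a/(2·sin(A)) = 23.8/(2·sin(127.8°))
sin(127.8°) ≈ 0.790155
R ≈ 23.8/(2·0.790155) = 23.8/1.58031 ≈ 15.0603

R = 15.06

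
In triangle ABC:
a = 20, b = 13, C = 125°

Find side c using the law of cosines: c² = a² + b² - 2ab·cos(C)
c² = 20² + 13² − 2·20·13·cos(125°)
cos(125°) ≈ -0.573576
c² ≈ 400 + 169 − 520·(-0.573576) ≈ 569 + 298.26 ≈ 867.26
c ≈ √867.26 ≈ 29.4493

c = 29.45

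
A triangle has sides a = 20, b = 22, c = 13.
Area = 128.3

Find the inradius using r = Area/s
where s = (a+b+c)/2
s = (20 + 22 + 13)/2 = 55/2 = 27.5
r = Area/s = 128.3/27.5 ≈ 4.66545

r = 4.665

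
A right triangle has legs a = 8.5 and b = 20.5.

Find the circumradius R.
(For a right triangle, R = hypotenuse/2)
Hypotenuse c = √(a² + b²) = √(72.25 + 420.25) = √492.5 ≈ 22.1923
R = c/2 ≈ 22.1923/2 ≈ 11.0962

R = 11.1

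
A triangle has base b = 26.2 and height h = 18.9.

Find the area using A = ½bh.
A = ½·b·h = ½·26.2·18.9 = ½·495.18 = 247.59

Area = 247.59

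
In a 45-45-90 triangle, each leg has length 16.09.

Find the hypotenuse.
In a 45-45-90 triangle the sides are in ratio 1 : 1 : √2, so hypotenuse = leg·√2.
Hypotenuse = 16.09·√2 ≈ 16.09·1.41421 ≈ 22.7547

Hypotenuse = 16.09√2 = 22.75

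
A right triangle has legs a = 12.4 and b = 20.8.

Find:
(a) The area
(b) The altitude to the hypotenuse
(a) The legs are perpendicular, so Area = ½·a·b = ½·12.4·20.8 = ½·257.92 = 128.96
(b) Hypotenuse c = √(a² + b²) = √(153.76 + 432.64) = √586.4 ≈ 24.2157
    Area = ½·c·h_c  ⇒  h_c = 2·Area/c = 257.92/24.2157 ≈ 10.6509

Area = 128.96, h_c = 10.65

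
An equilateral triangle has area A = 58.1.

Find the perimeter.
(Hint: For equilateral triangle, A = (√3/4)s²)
A = (√3/4)s²  ⇒  s² = 4A/√3 = 4·58.1/√3 = 232.4/1.73205 ≈ 134.176
s ≈ √134.176 ≈ 11.5834
Perimeter = 3s ≈ 3·11.5834 ≈ 34.7503

Perimeter = 34.75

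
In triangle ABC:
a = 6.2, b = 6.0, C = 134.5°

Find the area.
Two sides and the included angle (SAS): A = ½·a·b·sin(C) = ½·6.2·6.0·sin(134.5°)
sin(134.5°) ≈ 0.71325
A ≈ ½·37.2·0.71325 = 18.6·0.71325 ≈ 13.2665

Area = 13.27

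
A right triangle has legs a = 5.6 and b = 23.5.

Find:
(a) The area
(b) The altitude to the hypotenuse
(a) The legs are perpendicular, so Area = ½·a·b = ½·5.6·23.5 = ½·131.6 = 65.8
(b) Hypotenuse c = √(a² + b²) = √(31.36 + 552.25) = √583.61 ≈ 24.158
    Area = ½·c·h_c  ⇒  h_c = 2·Area/c = 131.6/24.158 ≈ 5.44747

Area = 65.8, h_c = 5.447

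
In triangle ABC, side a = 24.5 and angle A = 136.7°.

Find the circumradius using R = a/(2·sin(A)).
R = a/(2·sin(A)) = 24.5/(2·sin(136.7°))
sin(136.7°) ≈ 0.685818
R ≈ 24.5/(2·0.685818) = 24.5/1.37164 ≈ 17.8619

R = 17.86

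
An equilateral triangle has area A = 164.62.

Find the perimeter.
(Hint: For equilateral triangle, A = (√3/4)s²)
A = (√3/4)s²  ⇒  s² = 4A/√3 = 4·164.62/√3 = 658.48/1.73205 ≈ 380.174
s ≈ √380.174 ≈ 19.498
Perimeter = 3s ≈ 3·19.498 ≈ 58.4941

Perimeter = 58.49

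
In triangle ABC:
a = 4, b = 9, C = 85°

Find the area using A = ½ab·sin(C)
A = ½·a·b·sin(C) = ½·4·9·sin(85°)
sin(85°) ≈ 0.996195
A ≈ ½·36·0.996195 = 18·0.996195 ≈ 17.9315

Area = 17.93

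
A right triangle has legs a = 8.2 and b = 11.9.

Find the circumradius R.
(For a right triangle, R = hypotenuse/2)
Hypotenuse c = √(a² + b²) = √(67.24 + 141.61) = √208.85 ≈ 14.4516
R = c/2 ≈ 14.4516/2 ≈ 7.22582

R = 7.226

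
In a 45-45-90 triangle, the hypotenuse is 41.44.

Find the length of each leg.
In a 45-45-90 triangle hypotenuse = leg·√2, so leg = hypotenuse/√2.
Leg = 41.44/√2 ≈ 41.44/1.41421 ≈ 29.3025

Each leg = 29.3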